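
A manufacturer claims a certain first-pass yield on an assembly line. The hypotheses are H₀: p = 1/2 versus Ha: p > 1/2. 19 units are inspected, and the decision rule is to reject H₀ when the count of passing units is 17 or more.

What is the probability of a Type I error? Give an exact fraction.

191/524288

Under H₀, Y ~ Binomial(19, 1/2), and α = P(Y ≥ 17).
That's C(19,17) + C(19,18) + C(19,19) over 2^19, i.e. (171 + 19 + 1)/524288 = 191/524288.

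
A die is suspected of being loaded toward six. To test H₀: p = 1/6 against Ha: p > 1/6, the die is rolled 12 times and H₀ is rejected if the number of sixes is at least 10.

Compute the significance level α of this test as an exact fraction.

1711/2176782336

Under H₀, Y ~ Binomial(12, 1/6), and α = P(Y ≥ 10).
Adding the binomial terms for j = 10 through 12 with p = 1/6 yields 1711/2176782336.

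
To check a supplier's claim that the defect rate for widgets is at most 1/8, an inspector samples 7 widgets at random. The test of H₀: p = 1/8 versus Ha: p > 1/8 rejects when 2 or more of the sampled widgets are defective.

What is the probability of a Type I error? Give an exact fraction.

225033/1048576

Under H₀, Y ~ Binomial(7, 1/8); the Type I error rate is P(Y ≥ 2).
α = 1 − P(Y ≤ 1) = 1 − 823543/1048576 = 225033/1048576.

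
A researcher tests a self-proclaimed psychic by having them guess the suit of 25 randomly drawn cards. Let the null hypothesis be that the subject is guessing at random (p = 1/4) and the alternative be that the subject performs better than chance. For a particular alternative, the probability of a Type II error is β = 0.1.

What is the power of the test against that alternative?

0.9

Power = 1 − β = 1 − 0.1 = 0.9.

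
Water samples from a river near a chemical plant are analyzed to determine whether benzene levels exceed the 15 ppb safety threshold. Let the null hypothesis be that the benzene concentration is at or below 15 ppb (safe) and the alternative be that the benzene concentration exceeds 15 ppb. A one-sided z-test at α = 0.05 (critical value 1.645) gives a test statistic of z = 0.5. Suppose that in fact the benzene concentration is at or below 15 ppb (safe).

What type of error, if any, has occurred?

Since z = 0.5 ≤ z* = 1.645, H₀ is not rejected.
H₀ is true (actually the benzene concentration is at or below 15 ppb (safe)).
The decision matches the true state — no error.

No error (correct decision).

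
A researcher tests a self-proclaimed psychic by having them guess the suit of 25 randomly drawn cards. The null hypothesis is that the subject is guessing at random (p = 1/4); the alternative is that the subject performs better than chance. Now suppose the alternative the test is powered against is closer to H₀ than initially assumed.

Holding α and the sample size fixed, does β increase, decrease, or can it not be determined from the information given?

It increases.

When the true parameter is near the null value, the test has a harder time distinguishing Ha from H₀.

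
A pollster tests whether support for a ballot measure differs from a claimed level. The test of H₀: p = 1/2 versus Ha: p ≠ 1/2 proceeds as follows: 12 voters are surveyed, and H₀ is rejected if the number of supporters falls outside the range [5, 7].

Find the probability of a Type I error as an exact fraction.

397/1024

α = P(S ≤ 4 or S ≥ 8 | p = 1/2), S ~ Binomial(12, 1/2).
The two tails are symmetric, so α = 2·(1 + 12 + 66 + 220 + 495)/2^12 = 1588/4096 = 397/1024.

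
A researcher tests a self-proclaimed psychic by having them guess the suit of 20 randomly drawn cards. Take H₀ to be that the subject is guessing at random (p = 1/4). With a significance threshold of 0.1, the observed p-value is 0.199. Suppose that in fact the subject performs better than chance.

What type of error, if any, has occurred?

Type II error

Since p = 0.199 ≥ α = 0.1, H₀ is not rejected.
H₀ is false (actually the subject performs better than chance).
Failing to reject a false H₀ is a Type II error.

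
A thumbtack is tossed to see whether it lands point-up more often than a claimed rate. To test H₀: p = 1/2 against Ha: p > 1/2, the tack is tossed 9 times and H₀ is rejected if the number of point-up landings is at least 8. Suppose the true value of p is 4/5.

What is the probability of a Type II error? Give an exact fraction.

β = P(fail to reject H₀ | Ha true) = P(S ≤ 7 | p = 4/5), S ~ Binomial(9, 4/5).
Summing C(9,j)·(4/5)^j·(1/5)^{9-j} for j = 0..7 gives 1101157/1953125.

1101157/1953125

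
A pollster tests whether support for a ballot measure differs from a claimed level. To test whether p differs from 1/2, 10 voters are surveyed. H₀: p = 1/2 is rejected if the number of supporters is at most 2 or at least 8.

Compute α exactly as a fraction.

α = P(X ≤ 2 or X ≥ 8 | p = 1/2), X ~ Binomial(10, 1/2).
The two tails are symmetric, so α = 2·(1 + 10 + 45)/2^10 = 112/1024 = 7/64.

7/64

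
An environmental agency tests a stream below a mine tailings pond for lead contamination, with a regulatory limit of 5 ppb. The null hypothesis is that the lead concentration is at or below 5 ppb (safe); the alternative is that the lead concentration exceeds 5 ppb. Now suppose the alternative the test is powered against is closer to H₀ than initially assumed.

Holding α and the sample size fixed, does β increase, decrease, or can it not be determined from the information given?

It increases.

When the true parameter is near the null value, the test has a harder time distinguishing Ha from H₀.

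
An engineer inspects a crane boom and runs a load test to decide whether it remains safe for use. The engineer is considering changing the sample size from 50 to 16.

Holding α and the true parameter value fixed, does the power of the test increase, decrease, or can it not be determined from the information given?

It decreases.

A smaller sample increases the standard error, so the sampling distributions under H₀ and Ha overlap more.
Since power = 1 − β and β increases, power decreases.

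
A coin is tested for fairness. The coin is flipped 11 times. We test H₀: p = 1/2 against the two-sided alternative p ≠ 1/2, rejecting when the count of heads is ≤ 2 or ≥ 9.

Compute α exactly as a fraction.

The significance level is the null-hypothesis probability of the rejection region {≤2} ∪ {≥9}.
The two tails are symmetric, so α = 2·(1 + 11 + 55)/2^11 = 134/2048 = 67/1024.

67/1024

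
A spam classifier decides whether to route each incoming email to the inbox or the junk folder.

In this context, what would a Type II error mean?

A Type II error would mean concluding that the message is legitimate (not spam) (or at least failing to establish that the message is spam) when in fact the message is spam.

With the conventional null hypothesis that the message is legitimate (not spam):
A Type II error is failing to reject H₀ when H₀ is false.
Here that means delivering the message to the inbox when actually the message is spam.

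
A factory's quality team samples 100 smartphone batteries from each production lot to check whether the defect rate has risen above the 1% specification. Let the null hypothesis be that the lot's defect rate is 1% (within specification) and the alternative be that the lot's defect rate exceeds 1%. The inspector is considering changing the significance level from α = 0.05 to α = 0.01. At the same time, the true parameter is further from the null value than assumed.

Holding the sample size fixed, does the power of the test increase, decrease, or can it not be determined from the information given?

Cannot be determined from the information given.

The first change alone would make β increase; the second alone would make β decrease. Which effect dominates depends on the magnitudes, which are not given.
Since power = 1 − β, the effect on power is likewise indeterminate.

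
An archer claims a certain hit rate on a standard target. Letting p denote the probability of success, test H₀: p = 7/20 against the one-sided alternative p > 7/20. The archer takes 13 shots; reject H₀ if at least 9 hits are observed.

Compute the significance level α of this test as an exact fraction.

206011579958513/16384000000000000

α = P(reject H₀ | H₀ true) = P(S ≥ 9 | p = 7/20), with S ~ Binomial(13, 7/20).
Adding the binomial terms for j = 9 through 13 with p = 7/20 yields 206011579958513/16384000000000000.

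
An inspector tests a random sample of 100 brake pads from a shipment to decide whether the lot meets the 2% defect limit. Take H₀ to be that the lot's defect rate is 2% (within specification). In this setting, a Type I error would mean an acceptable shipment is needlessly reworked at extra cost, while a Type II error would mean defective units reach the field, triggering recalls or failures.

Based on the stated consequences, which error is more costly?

Type II error

The Type II consequence (defective units reach the field, triggering recalls or failures) is more severe than the Type I consequence (an acceptable shipment is needlessly reworked at extra cost).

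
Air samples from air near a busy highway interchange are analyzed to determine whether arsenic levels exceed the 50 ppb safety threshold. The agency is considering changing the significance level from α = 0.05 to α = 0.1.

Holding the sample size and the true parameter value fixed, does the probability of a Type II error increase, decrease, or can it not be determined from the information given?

Relaxing α lowers the evidence threshold; under Ha, outcomes that previously fell short now trigger rejection.

It decreases.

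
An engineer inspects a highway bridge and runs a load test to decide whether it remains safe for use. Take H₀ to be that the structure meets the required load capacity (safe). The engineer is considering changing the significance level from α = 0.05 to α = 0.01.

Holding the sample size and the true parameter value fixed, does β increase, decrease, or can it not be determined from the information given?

It increases.

Tightening α shrinks the rejection region. When Ha holds, fewer sample outcomes clear the stricter threshold, so more fall in the acceptance region.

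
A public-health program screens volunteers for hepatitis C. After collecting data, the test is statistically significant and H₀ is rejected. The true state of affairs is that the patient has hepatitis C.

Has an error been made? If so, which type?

Neither — the decision is correct.

The conventional null hypothesis here is that the patient does not have hepatitis C.
The test rejected a false H₀ — the decision matches the true state.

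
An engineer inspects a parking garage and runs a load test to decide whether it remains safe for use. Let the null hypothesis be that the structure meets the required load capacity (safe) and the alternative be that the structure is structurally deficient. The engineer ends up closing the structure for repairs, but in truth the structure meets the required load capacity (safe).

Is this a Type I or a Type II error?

'Closing the structure for repairs' corresponds to rejecting H₀.
H₀ was rejected but H₀ is true — a Type I error (false positive).

Type I error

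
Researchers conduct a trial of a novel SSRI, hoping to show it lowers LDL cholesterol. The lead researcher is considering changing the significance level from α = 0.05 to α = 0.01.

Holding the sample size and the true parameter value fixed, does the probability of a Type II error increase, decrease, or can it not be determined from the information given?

It increases.

Tightening α shrinks the rejection region. When Ha holds, fewer sample outcomes clear the stricter threshold, so more fall in the acceptance region.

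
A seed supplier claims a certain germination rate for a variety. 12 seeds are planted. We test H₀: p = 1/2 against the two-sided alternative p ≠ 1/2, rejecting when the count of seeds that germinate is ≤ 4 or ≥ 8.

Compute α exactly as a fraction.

397/1024

α = P(K ≤ 4 or K ≥ 8 | p = 1/2), K ~ Binomial(12, 1/2).
Each tail has probability (1 + 12 + 66 + 220 + 495)/4096; doubling gives α = 1588/4096 = 397/1024.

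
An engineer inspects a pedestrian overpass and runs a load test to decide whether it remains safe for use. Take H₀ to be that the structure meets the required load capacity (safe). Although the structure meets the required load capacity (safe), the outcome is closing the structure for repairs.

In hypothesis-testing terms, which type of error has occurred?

'Closing the structure for repairs' corresponds to rejecting H₀.
H₀ was rejected but H₀ is true — a Type I error (false positive).

Type I error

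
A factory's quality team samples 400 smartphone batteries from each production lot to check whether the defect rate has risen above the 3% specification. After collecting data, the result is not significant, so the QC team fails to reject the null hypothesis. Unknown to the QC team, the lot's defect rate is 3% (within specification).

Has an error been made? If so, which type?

Neither — the decision is correct.

The conventional null hypothesis here is that the lot's defect rate is 3% (within specification).
The test retained a true H₀ — the decision matches the true state.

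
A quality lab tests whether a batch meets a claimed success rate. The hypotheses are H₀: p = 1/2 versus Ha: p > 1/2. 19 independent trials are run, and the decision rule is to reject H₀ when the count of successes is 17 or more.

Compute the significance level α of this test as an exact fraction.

α = P(reject H₀ | H₀ true) = P(S ≥ 17 | p = 1/2), with S ~ Binomial(19, 1/2).
Summing the upper tail: (171 + 19 + 1) / 2^19 = 191/524288.

191/524288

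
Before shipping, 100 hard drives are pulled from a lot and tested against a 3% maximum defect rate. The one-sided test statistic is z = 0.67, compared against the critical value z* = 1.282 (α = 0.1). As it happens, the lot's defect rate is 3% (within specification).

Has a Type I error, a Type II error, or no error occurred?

No error (correct decision).

The conventional null hypothesis is that the lot's defect rate is 3% (within specification).
Since z = 0.67 ≤ z* = 1.282, H₀ is not rejected.
H₀ is true (actually the lot's defect rate is 3% (within specification)).
The decision matches the true state — no error.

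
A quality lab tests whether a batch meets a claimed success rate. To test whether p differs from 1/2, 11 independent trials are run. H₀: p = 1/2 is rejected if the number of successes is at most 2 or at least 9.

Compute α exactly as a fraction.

67/1024

α = P(Y ≤ 2 or Y ≥ 9 | p = 1/2), Y ~ Binomial(11, 1/2).
Each tail has probability (1 + 11 + 55)/2048; doubling gives α = 134/2048 = 67/1024.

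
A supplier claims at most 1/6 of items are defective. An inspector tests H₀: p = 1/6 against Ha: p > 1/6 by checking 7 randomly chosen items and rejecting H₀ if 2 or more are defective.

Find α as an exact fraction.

Under H₀, X ~ Binomial(7, 1/6); the Type I error rate is P(X ≥ 2).
Computing the lower-tail complement: 1 − 15625/23328 = 7703/23328.

7703/23328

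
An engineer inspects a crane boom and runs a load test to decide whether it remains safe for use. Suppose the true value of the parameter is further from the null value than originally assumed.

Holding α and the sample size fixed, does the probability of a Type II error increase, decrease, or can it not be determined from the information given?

The further the true parameter sits from the null value, the more of the Ha sampling distribution falls in the rejection region.

It decreases.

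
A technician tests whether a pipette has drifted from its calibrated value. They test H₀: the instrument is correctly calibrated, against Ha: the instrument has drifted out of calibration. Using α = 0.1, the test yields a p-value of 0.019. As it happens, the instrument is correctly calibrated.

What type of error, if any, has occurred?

Type I error

Since p = 0.019 < α = 0.1, H₀ is rejected.
H₀ is true (actually the instrument is correctly calibrated).
Rejecting a true H₀ is a Type I error.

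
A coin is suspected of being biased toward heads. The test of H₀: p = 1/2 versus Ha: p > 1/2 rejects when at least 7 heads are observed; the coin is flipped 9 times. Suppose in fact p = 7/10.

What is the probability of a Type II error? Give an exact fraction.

268584417/500000000

Under the alternative p = 7/10, Y ~ Binomial(9, 7/10); β is the probability the test does not reject, P(Y < 7).
Summing C(9,j)·(7/10)^j·(3/10)^{9-j} for j = 0..6 gives 268584417/500000000.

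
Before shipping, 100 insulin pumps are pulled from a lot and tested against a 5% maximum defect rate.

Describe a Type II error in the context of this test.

With the conventional null hypothesis that the lot's defect rate is 5% (within specification):
A Type II error is failing to reject H₀ when H₀ is false.
Here that means accepting the lot and shipping it when actually the lot's defect rate exceeds 5%.

A Type II error would mean concluding that the lot's defect rate is 5% (within specification) (or at least failing to establish that the lot's defect rate exceeds 5%) when in fact the lot's defect rate exceeds 5%.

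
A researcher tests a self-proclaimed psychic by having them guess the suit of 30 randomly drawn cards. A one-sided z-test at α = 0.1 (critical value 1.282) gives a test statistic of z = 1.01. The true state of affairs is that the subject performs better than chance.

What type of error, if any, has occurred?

The conventional null hypothesis is that the subject is guessing at random (p = 1/4).
Since z = 1.01 ≤ z* = 1.282, H₀ is not rejected.
H₀ is false (actually the subject performs better than chance).
Failing to reject a false H₀ is a Type II error.

Type II error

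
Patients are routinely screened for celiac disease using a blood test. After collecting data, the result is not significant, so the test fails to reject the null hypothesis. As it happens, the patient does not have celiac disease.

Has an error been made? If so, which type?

No error — this is a correct decision.

The conventional null hypothesis here is that the patient does not have celiac disease.
The test retained a true H₀ — the decision matches the true state.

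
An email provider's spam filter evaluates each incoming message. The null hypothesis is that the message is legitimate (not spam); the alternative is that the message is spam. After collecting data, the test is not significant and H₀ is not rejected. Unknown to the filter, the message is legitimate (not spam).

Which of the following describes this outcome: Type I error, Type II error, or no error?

The test retained a true H₀ — the decision matches the true state.

No error — this is a correct decision.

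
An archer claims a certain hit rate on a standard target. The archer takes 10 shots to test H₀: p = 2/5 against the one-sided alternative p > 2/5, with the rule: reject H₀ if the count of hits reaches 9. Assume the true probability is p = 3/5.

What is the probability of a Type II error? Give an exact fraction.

A Type II error is failing to reject when Ha holds: with p = 3/5, β = P(X ≤ 8).
Summing C(10,j)·(3/5)^j·(2/5)^{10-j} for j = 0..8 gives 9312916/9765625.

9312916/9765625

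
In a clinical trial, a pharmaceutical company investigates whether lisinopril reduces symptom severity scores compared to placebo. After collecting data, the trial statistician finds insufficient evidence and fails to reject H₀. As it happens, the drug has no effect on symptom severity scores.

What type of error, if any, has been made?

No error — this is a correct decision.

The conventional null hypothesis here is that the drug has no effect on symptom severity scores.
The test retained a true H₀ — the decision matches the true state.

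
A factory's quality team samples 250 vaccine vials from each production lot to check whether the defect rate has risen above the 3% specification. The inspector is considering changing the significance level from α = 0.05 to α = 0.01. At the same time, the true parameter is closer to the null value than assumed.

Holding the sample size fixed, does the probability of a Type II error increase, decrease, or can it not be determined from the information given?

It increases.

A smaller α moves the rejection region further into the tail. With the alternative true, more outcomes now fall outside the rejection region, so failing to reject becomes more likely. A smaller true effect puts the Ha sampling distribution closer to H₀, so more of it falls in the non-rejection region. Both changes push β in the same direction.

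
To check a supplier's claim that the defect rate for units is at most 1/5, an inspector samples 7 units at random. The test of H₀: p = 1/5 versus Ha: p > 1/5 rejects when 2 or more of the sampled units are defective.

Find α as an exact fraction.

α = P(reject H₀ | H₀ true) = P(X ≥ 2 | p = 1/5), X ~ Binomial(7, 1/5).
α = 1 − P(X ≤ 1) = 1 − 45056/78125 = 33069/78125.

33069/78125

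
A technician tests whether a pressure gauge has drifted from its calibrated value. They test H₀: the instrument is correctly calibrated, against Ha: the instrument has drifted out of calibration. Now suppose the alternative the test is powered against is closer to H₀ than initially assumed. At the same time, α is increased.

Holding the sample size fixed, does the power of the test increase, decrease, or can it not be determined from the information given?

The first change alone would make β increase; the second alone would make β decrease. Which effect dominates depends on the magnitudes, which are not given.
Since power = 1 − β, the effect on power is likewise indeterminate.

Cannot be determined from the information given.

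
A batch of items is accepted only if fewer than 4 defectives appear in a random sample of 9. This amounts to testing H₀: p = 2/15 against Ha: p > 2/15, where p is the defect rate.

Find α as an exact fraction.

α = P(reject H₀ | H₀ true) = P(S ≥ 4 | p = 2/15), S ~ Binomial(9, 2/15).
α = 1 − P(S ≤ 3) = 1 − 37567054447/38443359375 = 876304928/38443359375.

876304928/38443359375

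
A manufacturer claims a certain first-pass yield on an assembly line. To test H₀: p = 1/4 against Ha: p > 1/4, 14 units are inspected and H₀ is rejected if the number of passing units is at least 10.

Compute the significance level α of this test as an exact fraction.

α = P(reject H₀ | H₀ true) = P(X ≥ 10 | p = 1/4), with X ~ Binomial(14, 1/4).
P(X ≥ 10) = Σ_{j=10}^{14} C(14,j)·(1/4)^j·(3/4)^{14-j} = 91771/268435456.

91771/268435456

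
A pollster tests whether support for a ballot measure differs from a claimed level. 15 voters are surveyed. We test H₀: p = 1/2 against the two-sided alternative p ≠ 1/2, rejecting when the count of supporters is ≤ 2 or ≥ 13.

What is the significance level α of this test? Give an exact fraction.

121/16384

Under H₀, S ~ Binomial(15, 1/2); α is the probability of landing in either tail, P(S ≤ 2) + P(S ≥ 13).
The two tails are symmetric, so α = 2·(1 + 15 + 105)/2^15 = 242/32768 = 121/16384.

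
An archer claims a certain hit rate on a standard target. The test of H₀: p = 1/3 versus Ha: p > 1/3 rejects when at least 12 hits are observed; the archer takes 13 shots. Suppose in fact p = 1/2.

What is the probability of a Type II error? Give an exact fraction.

Under the alternative p = 1/2, K ~ Binomial(13, 1/2); β is the probability the test does not reject, P(K < 12).
Adding the binomial probabilities P(K=0)+…+P(K=11) at p = 1/2 gives 4089/4096.

4089/4096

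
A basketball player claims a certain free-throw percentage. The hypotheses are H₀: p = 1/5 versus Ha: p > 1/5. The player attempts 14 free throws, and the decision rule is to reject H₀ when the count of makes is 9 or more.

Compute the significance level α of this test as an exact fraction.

The Type I error probability is α = P(X ≥ 9) computed under H₀, where X ~ Binomial(14, 1/5).
P(X ≥ 9) = Σ_{j=9}^{14} C(14,j)·(1/5)^j·(4/5)^{14-j} = 2331113/6103515625.

2331113/6103515625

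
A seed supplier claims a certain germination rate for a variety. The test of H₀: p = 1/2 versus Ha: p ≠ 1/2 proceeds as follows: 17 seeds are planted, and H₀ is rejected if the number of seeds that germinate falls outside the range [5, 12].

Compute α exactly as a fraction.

The significance level is the null-hypothesis probability of the rejection region {≤4} ∪ {≥13}.
The two tails are symmetric, so α = 2·(1 + 17 + 136 + 680 + 2380)/2^17 = 6428/131072 = 1607/32768.

1607/32768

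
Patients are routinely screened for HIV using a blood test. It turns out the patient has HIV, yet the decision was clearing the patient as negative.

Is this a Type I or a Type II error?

The null hypothesis here is that the patient does not have HIV.
'Clearing the patient as negative' corresponds to failing to reject H₀.
H₀ was not rejected but H₀ is false — a Type II error (false negative).

Type II error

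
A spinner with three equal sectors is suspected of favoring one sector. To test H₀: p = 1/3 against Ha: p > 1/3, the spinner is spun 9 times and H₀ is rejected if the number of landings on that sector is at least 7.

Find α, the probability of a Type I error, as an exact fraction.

Under H₀, Y ~ Binomial(9, 1/3), and α = P(Y ≥ 7).
Adding the binomial terms for j = 7 through 9 with p = 1/3 yields 163/19683.

163/19683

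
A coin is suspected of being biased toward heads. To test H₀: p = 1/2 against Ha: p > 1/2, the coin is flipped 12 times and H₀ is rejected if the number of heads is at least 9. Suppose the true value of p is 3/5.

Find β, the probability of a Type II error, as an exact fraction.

37825328/48828125

Under the alternative p = 3/5, S ~ Binomial(12, 3/5); β is the probability the test does not reject, P(S < 9).
Adding the binomial probabilities P(S=0)+…+P(S=8) at p = 3/5 gives 37825328/48828125.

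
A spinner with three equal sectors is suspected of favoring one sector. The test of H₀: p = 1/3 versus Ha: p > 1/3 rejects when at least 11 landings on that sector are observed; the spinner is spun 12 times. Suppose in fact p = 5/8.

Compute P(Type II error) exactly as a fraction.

A Type II error is failing to reject when Ha holds: with p = 5/8, β = P(S ≤ 10).
Equivalently, β = 1 − P(S ≥ 11) = 66717523611/68719476736.

66717523611/68719476736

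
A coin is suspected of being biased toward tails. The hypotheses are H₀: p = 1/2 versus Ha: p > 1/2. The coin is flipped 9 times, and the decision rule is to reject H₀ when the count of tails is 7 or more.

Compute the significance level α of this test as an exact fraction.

23/256

α = P(reject H₀ | H₀ true) = P(S ≥ 7 | p = 1/2), with S ~ Binomial(9, 1/2).
Summing the upper tail: (36 + 9 + 1) / 2^9 = 46/512 = 23/256.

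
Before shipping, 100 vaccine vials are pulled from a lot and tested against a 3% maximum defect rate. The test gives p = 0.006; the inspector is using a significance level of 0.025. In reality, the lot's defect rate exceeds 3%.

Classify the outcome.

Neither — the decision is correct.

The conventional null hypothesis is that the lot's defect rate is 3% (within specification).
Since p = 0.006 < α = 0.025, H₀ is rejected.
H₀ is false (actually the lot's defect rate exceeds 3%).
The decision matches the true state — no error.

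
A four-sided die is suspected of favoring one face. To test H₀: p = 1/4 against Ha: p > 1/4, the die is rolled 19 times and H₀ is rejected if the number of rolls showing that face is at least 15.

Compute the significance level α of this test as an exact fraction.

85429/68719476736

Under H₀, K ~ Binomial(19, 1/4), and α = P(K ≥ 15).
Summing C(19,j)(1/4)^j(3/4)^{19−j} for j = 15,…,19 gives 85429/68719476736.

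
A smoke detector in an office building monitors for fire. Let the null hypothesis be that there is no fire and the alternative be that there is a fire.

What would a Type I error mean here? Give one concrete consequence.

A Type I error would mean concluding that there is a fire when in fact there is no fire. Consequence: the building is evacuated for a false alarm, disrupting work.

A Type I error is rejecting H₀ when H₀ is true.
Here that means sounding the alarm and evacuating the building when actually there is no fire.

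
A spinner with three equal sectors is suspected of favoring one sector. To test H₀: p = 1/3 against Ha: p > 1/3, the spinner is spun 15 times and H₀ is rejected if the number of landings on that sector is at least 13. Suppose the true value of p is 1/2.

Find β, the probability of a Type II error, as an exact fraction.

32647/32768

β = P(fail to reject H₀ | Ha true) = P(S ≤ 12 | p = 1/2), S ~ Binomial(15, 1/2).
Equivalently, β = 1 − P(S ≥ 13) = 32647/32768.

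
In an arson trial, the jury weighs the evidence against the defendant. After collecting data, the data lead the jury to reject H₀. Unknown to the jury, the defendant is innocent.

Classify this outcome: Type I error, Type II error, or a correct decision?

Type I error

The conventional null hypothesis here is that the defendant is innocent.
H₀ was rejected, but H₀ is actually true.
Rejecting a true null hypothesis is a Type I error (false positive).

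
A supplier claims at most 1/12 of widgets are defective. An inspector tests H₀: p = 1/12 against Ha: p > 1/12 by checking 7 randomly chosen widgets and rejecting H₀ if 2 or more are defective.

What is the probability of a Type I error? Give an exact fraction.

α = P(reject H₀ | H₀ true) = P(S ≥ 2 | p = 1/12), S ~ Binomial(7, 1/12).
Via the complement, α = 1 − Σ_{j=0}^{1} C(7,j)(1/12)^j(11/12)^{7-j} = 219095/1990656.

219095/1990656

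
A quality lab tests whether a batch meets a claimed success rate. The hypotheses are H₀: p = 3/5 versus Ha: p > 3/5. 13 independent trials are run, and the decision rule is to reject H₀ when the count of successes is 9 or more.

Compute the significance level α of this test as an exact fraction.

86191857/244140625

α = P(reject H₀ | H₀ true) = P(Y ≥ 9 | p = 3/5), with Y ~ Binomial(13, 3/5).
P(Y ≥ 9) = Σ_{j=9}^{13} C(13,j)·(3/5)^j·(2/5)^{13-j} = 86191857/244140625.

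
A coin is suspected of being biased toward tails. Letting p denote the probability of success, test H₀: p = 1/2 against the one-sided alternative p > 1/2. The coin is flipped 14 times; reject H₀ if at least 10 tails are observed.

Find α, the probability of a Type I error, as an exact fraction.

1471/16384

The Type I error probability is α = P(S ≥ 10) computed under H₀, where S ~ Binomial(14, 1/2).
Summing the upper tail: (1001 + 364 + 91 + 14 + 1) / 2^14 = 1471/16384.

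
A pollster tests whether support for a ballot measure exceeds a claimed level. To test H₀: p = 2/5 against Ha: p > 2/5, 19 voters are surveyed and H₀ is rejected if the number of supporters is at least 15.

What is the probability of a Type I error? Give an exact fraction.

2443902976/3814697265625

Under H₀, S ~ Binomial(19, 2/5), and α = P(S ≥ 15).
P(S ≥ 15) = Σ_{j=15}^{19} C(19,j)·(2/5)^j·(3/5)^{19-j} = 2443902976/3814697265625.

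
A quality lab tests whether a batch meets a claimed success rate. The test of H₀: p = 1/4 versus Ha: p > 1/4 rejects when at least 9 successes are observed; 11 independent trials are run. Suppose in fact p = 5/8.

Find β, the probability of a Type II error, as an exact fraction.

7252043967/8589934592

A Type II error is failing to reject when Ha holds: with p = 5/8, β = P(K ≤ 8).
Summing C(11,j)·(5/8)^j·(3/8)^{11-j} for j = 0..8 gives 7252043967/8589934592.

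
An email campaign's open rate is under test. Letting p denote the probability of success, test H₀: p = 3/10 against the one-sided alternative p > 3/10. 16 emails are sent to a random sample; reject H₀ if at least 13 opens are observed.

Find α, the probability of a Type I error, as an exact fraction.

67202308773/2000000000000000

The Type I error probability is α = P(Y ≥ 13) computed under H₀, where Y ~ Binomial(16, 3/10).
Summing C(16,j)(3/10)^j(7/10)^{16−j} for j = 13,…,16 gives 67202308773/2000000000000000.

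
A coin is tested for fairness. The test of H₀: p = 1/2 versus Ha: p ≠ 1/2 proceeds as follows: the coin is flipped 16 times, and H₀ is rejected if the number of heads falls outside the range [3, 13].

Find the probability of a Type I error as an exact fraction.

Under H₀, S ~ Binomial(16, 1/2); α is the probability of landing in either tail, P(S ≤ 2) + P(S ≥ 14).
The two tails are symmetric, so α = 2·(1 + 16 + 120)/2^16 = 274/65536 = 137/32768.

137/32768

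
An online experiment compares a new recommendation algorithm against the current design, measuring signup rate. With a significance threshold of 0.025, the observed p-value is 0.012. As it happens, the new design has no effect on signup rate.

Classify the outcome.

Type I error

The conventional null hypothesis is that the new design has no effect on signup rate.
Since p = 0.012 < α = 0.025, H₀ is rejected.
H₀ is true (actually the new design has no effect on signup rate).
Rejecting a true H₀ is a Type I error.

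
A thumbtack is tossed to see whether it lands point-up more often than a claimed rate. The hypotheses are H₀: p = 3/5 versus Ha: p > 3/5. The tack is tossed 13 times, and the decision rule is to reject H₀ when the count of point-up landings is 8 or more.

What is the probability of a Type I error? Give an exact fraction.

α = P(reject H₀ | H₀ true) = P(Y ≥ 8 | p = 3/5), with Y ~ Binomial(13, 3/5).
P(Y ≥ 8) = Σ_{j=8}^{13} C(13,j)·(3/5)^j·(2/5)^{13-j} = 701167509/1220703125.

701167509/1220703125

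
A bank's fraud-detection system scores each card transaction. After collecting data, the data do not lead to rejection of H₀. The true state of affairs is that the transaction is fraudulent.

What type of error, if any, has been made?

Type II error

The conventional null hypothesis here is that the transaction is legitimate.
H₀ was not rejected, but H₀ is actually false.
Failing to reject a false null hypothesis is a Type II error (false negative).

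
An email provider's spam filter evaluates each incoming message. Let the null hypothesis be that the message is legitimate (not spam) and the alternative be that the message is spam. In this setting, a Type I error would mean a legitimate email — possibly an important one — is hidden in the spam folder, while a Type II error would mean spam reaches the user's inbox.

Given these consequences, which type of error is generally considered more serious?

Type I error

The Type I consequence (a legitimate email — possibly an important one — is hidden in the spam folder) is more severe than the Type II consequence (spam reaches the user's inbox).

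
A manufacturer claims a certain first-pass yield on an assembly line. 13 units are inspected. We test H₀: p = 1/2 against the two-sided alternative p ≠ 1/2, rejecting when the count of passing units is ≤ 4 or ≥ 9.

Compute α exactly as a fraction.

1093/4096

α = P(Y ≤ 4 or Y ≥ 9 | p = 1/2), Y ~ Binomial(13, 1/2).
Each tail has probability (1 + 13 + 78 + 286 + 715)/8192; doubling gives α = 2186/8192 = 1093/4096.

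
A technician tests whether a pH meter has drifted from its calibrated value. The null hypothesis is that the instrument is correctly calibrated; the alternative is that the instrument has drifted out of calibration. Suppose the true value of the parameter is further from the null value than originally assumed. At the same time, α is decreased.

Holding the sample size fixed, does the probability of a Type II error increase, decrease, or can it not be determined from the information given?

Cannot be determined from the information given.

The first change alone would make β decrease; the second alone would make β increase. Which effect dominates depends on the magnitudes, which are not given.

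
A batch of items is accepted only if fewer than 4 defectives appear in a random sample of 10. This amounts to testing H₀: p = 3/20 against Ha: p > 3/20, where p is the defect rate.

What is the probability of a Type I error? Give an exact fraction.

127922685129/2560000000000

Under H₀, K ~ Binomial(10, 3/20); the Type I error rate is P(K ≥ 4).
Via the complement, α = 1 − Σ_{j=0}^{3} C(10,j)(3/20)^j(17/20)^{10-j} = 127922685129/2560000000000.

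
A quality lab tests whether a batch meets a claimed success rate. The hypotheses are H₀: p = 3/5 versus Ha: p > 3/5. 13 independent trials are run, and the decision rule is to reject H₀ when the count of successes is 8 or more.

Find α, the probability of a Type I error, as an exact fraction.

701167509/1220703125

Under H₀, K ~ Binomial(13, 3/5), and α = P(K ≥ 8).
Adding the binomial terms for j = 8 through 13 with p = 3/5 yields 701167509/1220703125.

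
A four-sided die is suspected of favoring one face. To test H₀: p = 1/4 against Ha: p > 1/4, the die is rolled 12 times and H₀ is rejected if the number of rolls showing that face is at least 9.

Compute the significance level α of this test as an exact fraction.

6571/16777216

Under H₀, S ~ Binomial(12, 1/4), and α = P(S ≥ 9).
Adding the binomial terms for j = 9 through 12 with p = 1/4 yields 6571/16777216.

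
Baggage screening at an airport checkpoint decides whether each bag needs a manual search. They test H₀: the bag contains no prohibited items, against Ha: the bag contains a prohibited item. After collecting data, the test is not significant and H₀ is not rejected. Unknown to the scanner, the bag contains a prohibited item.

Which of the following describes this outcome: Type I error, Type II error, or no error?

H₀ was not rejected, but H₀ is actually false.
Failing to reject a false null hypothesis is a Type II error (false negative).

Type II error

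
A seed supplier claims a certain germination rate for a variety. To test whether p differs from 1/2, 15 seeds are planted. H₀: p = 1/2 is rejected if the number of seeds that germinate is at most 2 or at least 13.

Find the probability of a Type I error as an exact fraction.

The significance level is the null-hypothesis probability of the rejection region {≤2} ∪ {≥13}.
The two tails are symmetric, so α = 2·(1 + 15 + 105)/2^15 = 242/32768 = 121/16384.

121/16384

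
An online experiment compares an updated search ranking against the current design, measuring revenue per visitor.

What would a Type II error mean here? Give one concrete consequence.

A Type II error would mean concluding that the new design has no effect on revenue per visitor (or at least failing to establish that the new design increases revenue per visitor) when in fact the new design increases revenue per visitor. Consequence: a genuinely better design is discarded.

With the conventional null hypothesis that the new design has no effect on revenue per visitor:
A Type II error is failing to reject H₀ when H₀ is false.
Here that means keeping the current design when actually the new design increases revenue per visitor.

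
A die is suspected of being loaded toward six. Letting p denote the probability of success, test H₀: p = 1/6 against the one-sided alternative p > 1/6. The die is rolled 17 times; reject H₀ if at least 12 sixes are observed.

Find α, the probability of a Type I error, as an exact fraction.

Under H₀, Y ~ Binomial(17, 1/6), and α = P(Y ≥ 12).
Summing C(17,j)(1/6)^j(5/6)^{17−j} for j = 12,…,17 gives 3485581/2821109907456.

3485581/2821109907456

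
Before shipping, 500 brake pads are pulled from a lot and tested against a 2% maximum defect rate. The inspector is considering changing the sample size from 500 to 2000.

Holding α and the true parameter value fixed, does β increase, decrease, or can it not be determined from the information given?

It decreases.

Increasing n separates the H₀ and Ha sampling distributions, so under Ha fewer outcomes land in the acceptance region.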